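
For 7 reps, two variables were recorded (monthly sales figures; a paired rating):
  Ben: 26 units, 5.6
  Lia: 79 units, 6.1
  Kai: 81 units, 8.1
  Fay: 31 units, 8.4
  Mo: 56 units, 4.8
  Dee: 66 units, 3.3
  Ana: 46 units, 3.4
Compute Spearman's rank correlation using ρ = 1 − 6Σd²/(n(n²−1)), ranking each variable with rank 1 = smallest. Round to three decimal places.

0.036

Ranks of variable 1: 1, 6, 7, 2, 4, 5, 3
Ranks of variable 2: 4, 5, 6, 7, 3, 1, 2
d = r₁ − r₂: -3, 1, 1, -5, 1, 4, 1
d²: 9, 1, 1, 25, 1, 16, 1; Σd² = 54
ρ = 1 − 6·54/(7·48) = 1 − 324/336 = 0.036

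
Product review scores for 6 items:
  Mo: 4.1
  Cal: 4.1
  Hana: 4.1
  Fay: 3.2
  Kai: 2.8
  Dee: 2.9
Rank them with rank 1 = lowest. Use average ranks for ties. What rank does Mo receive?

Sorted (ascending): 2.8, 2.9, 3.2, 4.1, 4.1, 4.1
The 3 values of 4.1 occupy positions 4–6 → average rank 5.
Mo has value 4.1 → rank 5.

5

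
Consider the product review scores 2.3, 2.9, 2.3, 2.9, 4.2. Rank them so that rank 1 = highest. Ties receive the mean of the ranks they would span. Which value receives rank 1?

4.2

Sorted (descending): 4.2, 2.9, 2.9, 2.3, 2.3
The 2 values of 2.9 occupy positions 2–3 → average rank (2+3)/2 = 2.5.
The 2 values of 2.3 occupy positions 4–5 → average rank (4+5)/2 = 4.5.
Rank 1 → value 4.2.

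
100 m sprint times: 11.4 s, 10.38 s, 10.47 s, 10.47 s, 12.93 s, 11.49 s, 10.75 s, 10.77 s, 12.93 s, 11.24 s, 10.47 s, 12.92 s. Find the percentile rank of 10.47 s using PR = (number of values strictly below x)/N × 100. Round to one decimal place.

8.3

N = 12.
Strictly below 10.47: 1. Equal to 10.47: 3.
PR = 1/12 × 100 = 8.3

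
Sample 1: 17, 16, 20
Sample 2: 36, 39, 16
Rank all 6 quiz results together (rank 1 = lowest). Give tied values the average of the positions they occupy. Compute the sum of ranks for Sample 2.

Sorted (ascending): 16, 16, 17, 20, 36, 39
The 2 values of 16 occupy positions 1–2 → average rank (1+2)/2 = 1.5.
Sample 2 values → pooled ranks: 36→5, 39→6, 16→1.5
Rank sum = 5 + 6 + 1.5 = 12.5

12.5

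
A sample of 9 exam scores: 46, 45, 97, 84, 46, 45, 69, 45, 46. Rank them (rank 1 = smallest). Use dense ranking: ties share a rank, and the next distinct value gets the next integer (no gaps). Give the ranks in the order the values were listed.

Sorted (ascending): 45, 45, 45, 46, 46, 46, 69, 84, 97
The 3 values of 45 share dense rank 1.
The 3 values of 46 share dense rank 2.
Remaining distinct values take the next consecutive integers.

2, 1, 5, 4, 2, 1, 3, 1, 2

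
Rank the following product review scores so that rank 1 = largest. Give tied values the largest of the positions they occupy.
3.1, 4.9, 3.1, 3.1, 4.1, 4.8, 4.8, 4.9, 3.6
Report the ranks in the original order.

9, 2, 9, 9, 5, 4, 4, 2, 6

Sorted (descending): 4.9, 4.9, 4.8, 4.8, 4.1, 3.6, 3.1, 3.1, 3.1
The 2 values of 4.9 occupy positions 1–2 → each gets rank 2.
The 2 values of 4.8 occupy positions 3–4 → each gets rank 4.
The 3 values of 3.1 occupy positions 7–9 → each gets rank 9.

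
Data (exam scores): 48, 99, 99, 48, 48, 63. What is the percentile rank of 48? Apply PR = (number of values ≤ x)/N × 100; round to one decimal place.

50.0

N = 6.
Strictly below 48: 0. Equal to 48: 3.
PR = 3/6 × 100 = 50.0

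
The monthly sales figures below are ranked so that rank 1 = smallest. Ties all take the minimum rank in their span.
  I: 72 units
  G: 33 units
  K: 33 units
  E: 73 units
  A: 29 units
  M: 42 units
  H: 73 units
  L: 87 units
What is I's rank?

Sorted (ascending): 29, 33, 33, 42, 72, 73, 73, 87
The 2 values of 33 occupy positions 2–3 → each gets rank 2.
The 2 values of 73 occupy positions 6–7 → each gets rank 6.
I has value 72 units → rank 5.

5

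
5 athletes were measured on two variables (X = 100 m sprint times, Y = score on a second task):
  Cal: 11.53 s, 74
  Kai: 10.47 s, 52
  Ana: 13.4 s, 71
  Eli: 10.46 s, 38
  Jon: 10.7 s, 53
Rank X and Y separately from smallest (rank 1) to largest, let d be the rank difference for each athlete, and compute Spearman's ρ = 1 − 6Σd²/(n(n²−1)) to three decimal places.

0.900

Ranks of variable 1: 4, 2, 5, 1, 3
Ranks of variable 2: 5, 2, 4, 1, 3
d = r₁ − r₂: -1, 0, 1, 0, 0
d²: 1, 0, 1, 0, 0; Σd² = 2
ρ = 1 − 6·2/(5·24) = 1 − 12/120 = 0.900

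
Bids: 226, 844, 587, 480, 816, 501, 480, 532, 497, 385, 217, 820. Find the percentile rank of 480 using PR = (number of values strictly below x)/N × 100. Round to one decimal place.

25.0

N = 12.
Strictly below 480: 3. Equal to 480: 2.
PR = 3/12 × 100 = 25.0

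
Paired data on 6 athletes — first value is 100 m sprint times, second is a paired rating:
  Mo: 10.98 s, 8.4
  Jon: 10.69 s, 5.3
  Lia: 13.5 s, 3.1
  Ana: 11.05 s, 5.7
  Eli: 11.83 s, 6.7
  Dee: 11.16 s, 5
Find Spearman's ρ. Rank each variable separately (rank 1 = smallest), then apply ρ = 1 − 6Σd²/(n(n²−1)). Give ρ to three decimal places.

Ranks of variable 1: 2, 1, 6, 3, 5, 4
Ranks of variable 2: 6, 3, 1, 4, 5, 2
d = r₁ − r₂: -4, -2, 5, -1, 0, 2
d²: 16, 4, 25, 1, 0, 4; Σd² = 50
ρ = 1 − 6·50/(6·35) = 1 − 300/210 = -0.429

-0.429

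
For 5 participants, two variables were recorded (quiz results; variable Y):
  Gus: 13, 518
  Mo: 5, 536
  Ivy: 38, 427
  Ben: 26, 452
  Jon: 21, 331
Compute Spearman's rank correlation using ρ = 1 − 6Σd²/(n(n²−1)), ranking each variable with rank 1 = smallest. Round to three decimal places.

-0.700

Ranks of variable 1: 2, 1, 5, 4, 3
Ranks of variable 2: 4, 5, 2, 3, 1
d = r₁ − r₂: -2, -4, 3, 1, 2
d²: 4, 16, 9, 1, 4; Σd² = 34
ρ = 1 − 6·34/(5·24) = 1 − 204/120 = -0.700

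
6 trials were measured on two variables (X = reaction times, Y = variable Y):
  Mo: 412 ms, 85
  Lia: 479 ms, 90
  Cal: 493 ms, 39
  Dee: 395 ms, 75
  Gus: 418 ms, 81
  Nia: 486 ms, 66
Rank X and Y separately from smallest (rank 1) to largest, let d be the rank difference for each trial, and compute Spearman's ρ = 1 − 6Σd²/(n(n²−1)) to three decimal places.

-0.486

Ranks of variable 1: 2, 4, 6, 1, 3, 5
Ranks of variable 2: 5, 6, 1, 3, 4, 2
d = r₁ − r₂: -3, -2, 5, -2, -1, 3
d²: 9, 4, 25, 4, 1, 9; Σd² = 52
ρ = 1 − 6·52/(6·35) = 1 − 312/210 = -0.486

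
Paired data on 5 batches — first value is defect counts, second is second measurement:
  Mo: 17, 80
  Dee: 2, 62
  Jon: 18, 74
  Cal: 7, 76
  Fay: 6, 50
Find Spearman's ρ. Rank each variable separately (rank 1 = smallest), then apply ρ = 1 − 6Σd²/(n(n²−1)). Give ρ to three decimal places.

Ranks of variable 1: 4, 1, 5, 3, 2
Ranks of variable 2: 5, 2, 3, 4, 1
d = r₁ − r₂: -1, -1, 2, -1, 1
d²: 1, 1, 4, 1, 1; Σd² = 8
ρ = 1 − 6·8/(5·24) = 1 − 48/120 = 0.600

0.600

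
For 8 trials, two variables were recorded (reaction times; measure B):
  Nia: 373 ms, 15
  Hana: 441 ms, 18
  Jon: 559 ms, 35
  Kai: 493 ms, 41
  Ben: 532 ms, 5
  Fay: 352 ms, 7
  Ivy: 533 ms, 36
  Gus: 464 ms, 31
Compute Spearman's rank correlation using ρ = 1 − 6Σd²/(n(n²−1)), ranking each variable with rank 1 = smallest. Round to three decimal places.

0.500

Ranks of variable 1: 2, 3, 8, 5, 6, 1, 7, 4
Ranks of variable 2: 3, 4, 6, 8, 1, 2, 7, 5
d = r₁ − r₂: -1, -1, 2, -3, 5, -1, 0, -1
d²: 1, 1, 4, 9, 25, 1, 0, 1; Σd² = 42
ρ = 1 − 6·42/(8·63) = 1 − 252/504 = 0.500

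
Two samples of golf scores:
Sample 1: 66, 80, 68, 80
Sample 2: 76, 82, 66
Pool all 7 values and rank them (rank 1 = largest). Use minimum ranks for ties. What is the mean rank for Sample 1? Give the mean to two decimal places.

3.75

Sorted (descending): 82, 80, 80, 76, 68, 66, 66
The 2 values of 80 occupy positions 2–3 → each gets rank 2.
The 2 values of 66 occupy positions 6–7 → each gets rank 6.
Sample 1 values → pooled ranks: 66→6, 80→2, 68→5, 80→2
Mean rank = (6 + 2 + 5 + 2) / 4 = 3.75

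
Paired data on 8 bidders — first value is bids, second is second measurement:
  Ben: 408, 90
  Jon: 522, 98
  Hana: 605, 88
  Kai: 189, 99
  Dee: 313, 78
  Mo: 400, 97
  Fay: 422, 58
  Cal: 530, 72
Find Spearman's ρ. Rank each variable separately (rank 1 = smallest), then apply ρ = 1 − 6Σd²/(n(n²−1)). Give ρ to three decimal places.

Ranks of variable 1: 4, 6, 8, 1, 2, 3, 5, 7
Ranks of variable 2: 5, 7, 4, 8, 3, 6, 1, 2
d = r₁ − r₂: -1, -1, 4, -7, -1, -3, 4, 5
d²: 1, 1, 16, 49, 1, 9, 16, 25; Σd² = 118
ρ = 1 − 6·118/(8·63) = 1 − 708/504 = -0.405

-0.405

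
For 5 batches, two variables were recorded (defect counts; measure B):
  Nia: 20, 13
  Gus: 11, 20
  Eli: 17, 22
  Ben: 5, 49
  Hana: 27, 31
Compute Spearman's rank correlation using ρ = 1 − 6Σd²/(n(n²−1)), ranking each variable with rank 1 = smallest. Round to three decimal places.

Ranks of variable 1: 4, 2, 3, 1, 5
Ranks of variable 2: 1, 2, 3, 5, 4
d = r₁ − r₂: 3, 0, 0, -4, 1
d²: 9, 0, 0, 16, 1; Σd² = 26
ρ = 1 − 6·26/(5·24) = 1 − 156/120 = -0.300

-0.300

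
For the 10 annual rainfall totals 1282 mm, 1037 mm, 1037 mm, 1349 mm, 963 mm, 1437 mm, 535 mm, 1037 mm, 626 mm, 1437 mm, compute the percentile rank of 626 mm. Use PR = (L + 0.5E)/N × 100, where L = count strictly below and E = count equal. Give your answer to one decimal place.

15.0

N = 10.
Strictly below 626: 1. Equal to 626: 1.
PR = (1 + 0.5·1)/10 × 100 = 15.0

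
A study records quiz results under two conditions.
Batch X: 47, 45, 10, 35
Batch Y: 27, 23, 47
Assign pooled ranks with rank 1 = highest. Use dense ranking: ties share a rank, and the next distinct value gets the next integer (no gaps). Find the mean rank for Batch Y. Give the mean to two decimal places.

Sorted (descending): 47, 47, 45, 35, 27, 23, 10
The 2 values of 47 share dense rank 1.
Remaining distinct values take the next consecutive integers.
Batch Y values → pooled ranks: 27→4, 23→5, 47→1
Mean rank = (4 + 5 + 1) / 3 = 3.33

3.33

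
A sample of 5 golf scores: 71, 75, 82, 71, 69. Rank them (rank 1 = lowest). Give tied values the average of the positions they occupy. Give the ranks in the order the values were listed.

2.5, 4, 5, 2.5, 1

Sorted (ascending): 69, 71, 71, 75, 82
The 2 values of 71 occupy positions 2–3 → average rank (2+3)/2 = 2.5.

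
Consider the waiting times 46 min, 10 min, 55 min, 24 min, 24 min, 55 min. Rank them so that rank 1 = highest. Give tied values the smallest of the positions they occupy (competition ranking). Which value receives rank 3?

46

Sorted (descending): 55, 55, 46, 24, 24, 10
The 2 values of 55 occupy positions 1–2 → each gets rank 1.
The 2 values of 24 occupy positions 4–5 → each gets rank 4.
Rank 3 → value 46.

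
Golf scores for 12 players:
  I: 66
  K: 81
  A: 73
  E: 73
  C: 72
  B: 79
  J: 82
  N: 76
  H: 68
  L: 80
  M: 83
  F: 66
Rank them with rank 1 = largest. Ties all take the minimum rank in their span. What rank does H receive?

10

Sorted (descending): 83, 82, 81, 80, 79, 76, 73, 73, 72, 68, 66, 66
The 2 values of 73 occupy positions 7–8 → each gets rank 7.
The 2 values of 66 occupy positions 11–12 → each gets rank 11.
H has value 68 → rank 10.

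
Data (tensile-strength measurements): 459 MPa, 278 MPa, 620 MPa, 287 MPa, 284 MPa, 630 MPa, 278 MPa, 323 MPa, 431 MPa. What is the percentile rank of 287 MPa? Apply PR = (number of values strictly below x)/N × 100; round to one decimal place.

33.3

N = 9.
Strictly below 287: 3. Equal to 287: 1.
PR = 3/9 × 100 = 33.3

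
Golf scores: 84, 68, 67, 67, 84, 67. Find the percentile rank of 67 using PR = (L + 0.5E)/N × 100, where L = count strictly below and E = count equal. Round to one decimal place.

25.0

N = 6.
Strictly below 67: 0. Equal to 67: 3.
PR = (0 + 0.5·3)/6 × 100 = 25.0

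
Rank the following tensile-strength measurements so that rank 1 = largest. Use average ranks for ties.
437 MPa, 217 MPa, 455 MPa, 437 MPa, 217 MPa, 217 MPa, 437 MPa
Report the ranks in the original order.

3, 6, 1, 3, 6, 6, 3

Sorted (descending): 455, 437, 437, 437, 217, 217, 217
The 3 values of 437 occupy positions 2–4 → average rank 3.
The 3 values of 217 occupy positions 5–7 → average rank 6.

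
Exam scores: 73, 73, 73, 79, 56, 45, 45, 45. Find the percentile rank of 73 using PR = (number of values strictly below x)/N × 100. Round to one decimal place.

50.0

N = 8.
Strictly below 73: 4. Equal to 73: 3.
PR = 4/8 × 100 = 50.0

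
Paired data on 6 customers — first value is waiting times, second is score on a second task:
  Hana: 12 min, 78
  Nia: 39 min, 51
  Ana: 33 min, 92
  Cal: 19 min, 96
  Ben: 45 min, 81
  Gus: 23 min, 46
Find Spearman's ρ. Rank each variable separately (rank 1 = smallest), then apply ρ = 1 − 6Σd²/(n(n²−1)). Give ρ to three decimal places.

-0.086

Ranks of variable 1: 1, 5, 4, 2, 6, 3
Ranks of variable 2: 3, 2, 5, 6, 4, 1
d = r₁ − r₂: -2, 3, -1, -4, 2, 2
d²: 4, 9, 1, 16, 4, 4; Σd² = 38
ρ = 1 − 6·38/(6·35) = 1 − 228/210 = -0.086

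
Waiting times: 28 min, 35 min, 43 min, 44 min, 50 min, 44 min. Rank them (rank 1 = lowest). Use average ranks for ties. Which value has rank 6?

50

Sorted (ascending): 28, 35, 43, 44, 44, 50
The 2 values of 44 occupy positions 4–5 → average rank (4+5)/2 = 4.5.
Rank 6 → value 50.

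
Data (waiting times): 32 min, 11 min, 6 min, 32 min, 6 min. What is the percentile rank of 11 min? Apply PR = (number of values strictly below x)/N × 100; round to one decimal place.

N = 5.
Strictly below 11: 2. Equal to 11: 1.
PR = 2/5 × 100 = 40.0

40.0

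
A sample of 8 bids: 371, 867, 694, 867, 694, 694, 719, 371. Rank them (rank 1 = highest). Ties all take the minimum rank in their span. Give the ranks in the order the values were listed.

Sorted (descending): 867, 867, 719, 694, 694, 694, 371, 371
The 2 values of 867 occupy positions 1–2 → each gets rank 1.
The 3 values of 694 occupy positions 4–6 → each gets rank 4.
The 2 values of 371 occupy positions 7–8 → each gets rank 7.

7, 1, 4, 1, 4, 4, 3, 7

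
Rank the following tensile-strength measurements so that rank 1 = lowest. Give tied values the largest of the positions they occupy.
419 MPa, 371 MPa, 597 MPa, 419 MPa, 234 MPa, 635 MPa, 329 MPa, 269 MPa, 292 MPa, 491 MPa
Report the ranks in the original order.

7, 5, 9, 7, 1, 10, 4, 2, 3, 8

Sorted (ascending): 234, 269, 292, 329, 371, 419, 419, 491, 597, 635
The 2 values of 419 occupy positions 6–7 → each gets rank 7.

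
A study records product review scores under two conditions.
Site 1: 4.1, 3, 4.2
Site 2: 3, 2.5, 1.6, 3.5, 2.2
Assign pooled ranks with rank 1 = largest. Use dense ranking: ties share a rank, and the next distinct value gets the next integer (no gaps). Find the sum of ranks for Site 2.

25

Sorted (descending): 4.2, 4.1, 3.5, 3, 3, 2.5, 2.2, 1.6
The 2 values of 3 share dense rank 4.
Remaining distinct values take the next consecutive integers.
Site 2 values → pooled ranks: 3→4, 2.5→5, 1.6→7, 3.5→3, 2.2→6
Rank sum = 4 + 5 + 7 + 3 + 6 = 25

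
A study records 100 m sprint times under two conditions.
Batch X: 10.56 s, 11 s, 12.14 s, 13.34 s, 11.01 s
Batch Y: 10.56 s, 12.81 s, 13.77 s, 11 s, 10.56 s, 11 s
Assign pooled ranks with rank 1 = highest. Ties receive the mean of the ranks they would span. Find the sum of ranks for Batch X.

28

Sorted (descending): 13.77, 13.34, 12.81, 12.14, 11.01, 11, 11, 11, 10.56, 10.56, 10.56
The 3 values of 11 occupy positions 6–8 → average rank 7.
The 3 values of 10.56 occupy positions 9–11 → average rank 10.
Batch X values → pooled ranks: 10.56→10, 11→7, 12.14→4, 13.34→2, 11.01→5
Rank sum = 10 + 7 + 4 + 2 + 5 = 28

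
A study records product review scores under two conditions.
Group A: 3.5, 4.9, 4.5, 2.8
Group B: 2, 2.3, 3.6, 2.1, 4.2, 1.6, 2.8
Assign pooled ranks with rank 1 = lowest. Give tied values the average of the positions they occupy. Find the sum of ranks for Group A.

Sorted (ascending): 1.6, 2, 2.1, 2.3, 2.8, 2.8, 3.5, 3.6, 4.2, 4.5, 4.9
The 2 values of 2.8 occupy positions 5–6 → average rank (5+6)/2 = 5.5.
Group A values → pooled ranks: 3.5→7, 4.9→11, 4.5→10, 2.8→5.5
Rank sum = 7 + 11 + 10 + 5.5 = 33.5

33.5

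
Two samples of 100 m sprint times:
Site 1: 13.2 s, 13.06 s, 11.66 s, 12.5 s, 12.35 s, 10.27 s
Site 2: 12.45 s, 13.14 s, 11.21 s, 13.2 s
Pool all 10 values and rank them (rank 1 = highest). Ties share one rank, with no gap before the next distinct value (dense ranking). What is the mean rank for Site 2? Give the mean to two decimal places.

4.00

Sorted (descending): 13.2, 13.2, 13.14, 13.06, 12.5, 12.45, 12.35, 11.66, 11.21, 10.27
The 2 values of 13.2 share dense rank 1.
Remaining distinct values take the next consecutive integers.
Site 2 values → pooled ranks: 12.45→5, 13.14→2, 11.21→8, 13.2→1
Mean rank = (5 + 2 + 8 + 1) / 4 = 4.00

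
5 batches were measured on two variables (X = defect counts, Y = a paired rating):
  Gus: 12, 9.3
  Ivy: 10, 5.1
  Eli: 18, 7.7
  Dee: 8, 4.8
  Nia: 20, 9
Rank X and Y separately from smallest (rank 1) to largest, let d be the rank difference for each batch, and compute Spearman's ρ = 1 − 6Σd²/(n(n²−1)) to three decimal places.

0.700

Ranks of variable 1: 3, 2, 4, 1, 5
Ranks of variable 2: 5, 2, 3, 1, 4
d = r₁ − r₂: -2, 0, 1, 0, 1
d²: 4, 0, 1, 0, 1; Σd² = 6
ρ = 1 − 6·6/(5·24) = 1 − 36/120 = 0.700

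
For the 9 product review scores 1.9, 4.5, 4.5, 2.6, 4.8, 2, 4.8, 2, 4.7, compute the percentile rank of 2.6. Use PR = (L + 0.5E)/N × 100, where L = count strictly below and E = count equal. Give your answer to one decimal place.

38.9

N = 9.
Strictly below 2.6: 3. Equal to 2.6: 1.
PR = (3 + 0.5·1)/9 × 100 = 38.9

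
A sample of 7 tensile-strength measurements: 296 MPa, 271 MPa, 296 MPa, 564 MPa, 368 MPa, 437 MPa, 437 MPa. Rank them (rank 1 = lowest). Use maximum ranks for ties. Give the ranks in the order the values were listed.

3, 1, 3, 7, 4, 6, 6

Sorted (ascending): 271, 296, 296, 368, 437, 437, 564
The 2 values of 296 occupy positions 2–3 → each gets rank 3.
The 2 values of 437 occupy positions 5–6 → each gets rank 6.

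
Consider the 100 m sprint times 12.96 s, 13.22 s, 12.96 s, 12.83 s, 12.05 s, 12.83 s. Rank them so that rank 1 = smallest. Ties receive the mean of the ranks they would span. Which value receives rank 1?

12.05

Sorted (ascending): 12.05, 12.83, 12.83, 12.96, 12.96, 13.22
The 2 values of 12.83 occupy positions 2–3 → average rank (2+3)/2 = 2.5.
The 2 values of 12.96 occupy positions 4–5 → average rank (4+5)/2 = 4.5.
Rank 1 → value 12.05.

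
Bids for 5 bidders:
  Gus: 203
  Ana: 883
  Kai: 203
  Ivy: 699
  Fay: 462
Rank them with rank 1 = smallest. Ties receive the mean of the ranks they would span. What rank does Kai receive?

1.5

Sorted (ascending): 203, 203, 462, 699, 883
The 2 values of 203 occupy positions 1–2 → average rank (1+2)/2 = 1.5.
Kai has value 203 → rank 1.5.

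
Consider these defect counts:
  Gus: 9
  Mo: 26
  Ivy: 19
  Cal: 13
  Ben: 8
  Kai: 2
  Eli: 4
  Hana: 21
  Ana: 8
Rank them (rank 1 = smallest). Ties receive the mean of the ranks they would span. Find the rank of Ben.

3.5

Sorted (ascending): 2, 4, 8, 8, 9, 13, 19, 21, 26
The 2 values of 8 occupy positions 3–4 → average rank (3+4)/2 = 3.5.
Ben has value 8 → rank 3.5.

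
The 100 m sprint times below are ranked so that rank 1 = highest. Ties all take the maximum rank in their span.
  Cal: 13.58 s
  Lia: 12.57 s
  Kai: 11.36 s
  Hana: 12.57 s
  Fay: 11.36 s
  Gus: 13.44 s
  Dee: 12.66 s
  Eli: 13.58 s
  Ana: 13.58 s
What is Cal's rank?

Sorted (descending): 13.58, 13.58, 13.58, 13.44, 12.66, 12.57, 12.57, 11.36, 11.36
The 3 values of 13.58 occupy positions 1–3 → each gets rank 3.
The 2 values of 12.57 occupy positions 6–7 → each gets rank 7.
The 2 values of 11.36 occupy positions 8–9 → each gets rank 9.
Cal has value 13.58 s → rank 3.

3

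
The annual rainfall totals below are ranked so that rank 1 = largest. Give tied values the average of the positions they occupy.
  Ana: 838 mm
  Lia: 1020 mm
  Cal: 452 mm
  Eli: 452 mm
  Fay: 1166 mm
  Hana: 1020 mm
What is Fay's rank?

Sorted (descending): 1166, 1020, 1020, 838, 452, 452
The 2 values of 1020 occupy positions 2–3 → average rank (2+3)/2 = 2.5.
The 2 values of 452 occupy positions 5–6 → average rank (5+6)/2 = 5.5.
Fay has value 1166 mm → rank 1.

1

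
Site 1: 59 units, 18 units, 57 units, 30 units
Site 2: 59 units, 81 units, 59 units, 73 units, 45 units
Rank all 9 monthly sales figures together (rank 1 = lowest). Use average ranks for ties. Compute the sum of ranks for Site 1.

13

Sorted (ascending): 18, 30, 45, 57, 59, 59, 59, 73, 81
The 3 values of 59 occupy positions 5–7 → average rank 6.
Site 1 values → pooled ranks: 59→6, 18→1, 57→4, 30→2
Rank sum = 6 + 1 + 4 + 2 = 13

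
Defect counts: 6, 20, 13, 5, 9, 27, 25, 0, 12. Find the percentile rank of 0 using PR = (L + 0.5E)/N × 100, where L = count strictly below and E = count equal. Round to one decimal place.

N = 9.
Strictly below 0: 0. Equal to 0: 1.
PR = (0 + 0.5·1)/9 × 100 = 5.6

5.6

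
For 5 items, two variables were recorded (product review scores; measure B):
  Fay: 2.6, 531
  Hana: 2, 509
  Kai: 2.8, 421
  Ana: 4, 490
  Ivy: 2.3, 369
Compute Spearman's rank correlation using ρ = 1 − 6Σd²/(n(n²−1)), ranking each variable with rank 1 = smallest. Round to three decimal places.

Ranks of variable 1: 3, 1, 4, 5, 2
Ranks of variable 2: 5, 4, 2, 3, 1
d = r₁ − r₂: -2, -3, 2, 2, 1
d²: 4, 9, 4, 4, 1; Σd² = 22
ρ = 1 − 6·22/(5·24) = 1 − 132/120 = -0.100

-0.100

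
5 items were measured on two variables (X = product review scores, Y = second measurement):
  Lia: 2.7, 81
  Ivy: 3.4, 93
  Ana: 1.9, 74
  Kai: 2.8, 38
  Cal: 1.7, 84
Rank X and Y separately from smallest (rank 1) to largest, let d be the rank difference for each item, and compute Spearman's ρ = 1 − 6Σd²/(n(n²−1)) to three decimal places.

0.100

Ranks of variable 1: 3, 5, 2, 4, 1
Ranks of variable 2: 3, 5, 2, 1, 4
d = r₁ − r₂: 0, 0, 0, 3, -3
d²: 0, 0, 0, 9, 9; Σd² = 18
ρ = 1 − 6·18/(5·24) = 1 − 108/120 = 0.100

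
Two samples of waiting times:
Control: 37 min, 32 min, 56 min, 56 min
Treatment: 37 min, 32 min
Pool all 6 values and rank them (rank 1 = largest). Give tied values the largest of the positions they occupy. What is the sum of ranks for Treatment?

10

Sorted (descending): 56, 56, 37, 37, 32, 32
The 2 values of 56 occupy positions 1–2 → each gets rank 2.
The 2 values of 37 occupy positions 3–4 → each gets rank 4.
The 2 values of 32 occupy positions 5–6 → each gets rank 6.
Treatment values → pooled ranks: 37→4, 32→6
Rank sum = 4 + 6 = 10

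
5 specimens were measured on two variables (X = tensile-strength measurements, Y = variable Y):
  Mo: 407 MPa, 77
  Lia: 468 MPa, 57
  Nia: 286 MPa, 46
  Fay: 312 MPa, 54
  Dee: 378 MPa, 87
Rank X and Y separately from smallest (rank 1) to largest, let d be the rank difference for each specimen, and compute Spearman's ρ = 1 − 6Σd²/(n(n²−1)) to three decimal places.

Ranks of variable 1: 4, 5, 1, 2, 3
Ranks of variable 2: 4, 3, 1, 2, 5
d = r₁ − r₂: 0, 2, 0, 0, -2
d²: 0, 4, 0, 0, 4; Σd² = 8
ρ = 1 − 6·8/(5·24) = 1 − 48/120 = 0.600

0.600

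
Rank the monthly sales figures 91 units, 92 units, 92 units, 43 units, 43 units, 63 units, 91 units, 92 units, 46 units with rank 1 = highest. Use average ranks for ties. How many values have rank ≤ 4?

Sorted (descending): 92, 92, 92, 91, 91, 63, 46, 43, 43
The 3 values of 92 occupy positions 1–3 → average rank 2.
The 2 values of 91 occupy positions 4–5 → average rank (4+5)/2 = 4.5.
The 2 values of 43 occupy positions 8–9 → average rank (8+9)/2 = 8.5.
Ranks ≤ 4: {2, 2, 2} → 3 values.

3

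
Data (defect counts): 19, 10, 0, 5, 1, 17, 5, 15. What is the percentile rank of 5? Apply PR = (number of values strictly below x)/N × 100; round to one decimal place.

25.0

N = 8.
Strictly below 5: 2. Equal to 5: 2.
PR = 2/8 × 100 = 25.0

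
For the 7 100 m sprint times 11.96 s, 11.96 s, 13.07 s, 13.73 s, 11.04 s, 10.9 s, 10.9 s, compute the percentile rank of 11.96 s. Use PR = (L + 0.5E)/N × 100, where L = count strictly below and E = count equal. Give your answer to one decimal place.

N = 7.
Strictly below 11.96: 3. Equal to 11.96: 2.
PR = (3 + 0.5·2)/7 × 100 = 57.1

57.1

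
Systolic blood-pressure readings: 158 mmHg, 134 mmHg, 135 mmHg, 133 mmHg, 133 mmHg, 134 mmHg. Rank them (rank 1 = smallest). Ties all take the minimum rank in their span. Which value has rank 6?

158

Sorted (ascending): 133, 133, 134, 134, 135, 158
The 2 values of 133 occupy positions 1–2 → each gets rank 1.
The 2 values of 134 occupy positions 3–4 → each gets rank 3.
Rank 6 → value 158.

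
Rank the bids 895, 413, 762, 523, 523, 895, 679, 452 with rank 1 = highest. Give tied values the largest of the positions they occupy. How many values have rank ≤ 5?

4

Sorted (descending): 895, 895, 762, 679, 523, 523, 452, 413
The 2 values of 895 occupy positions 1–2 → each gets rank 2.
The 2 values of 523 occupy positions 5–6 → each gets rank 6.
Ranks ≤ 5: {2, 2, 3, 4} → 4 values.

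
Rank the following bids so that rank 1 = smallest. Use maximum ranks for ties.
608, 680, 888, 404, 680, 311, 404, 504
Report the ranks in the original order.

5, 7, 8, 3, 7, 1, 3, 4

Sorted (ascending): 311, 404, 404, 504, 608, 680, 680, 888
The 2 values of 404 occupy positions 2–3 → each gets rank 3.
The 2 values of 680 occupy positions 6–7 → each gets rank 7.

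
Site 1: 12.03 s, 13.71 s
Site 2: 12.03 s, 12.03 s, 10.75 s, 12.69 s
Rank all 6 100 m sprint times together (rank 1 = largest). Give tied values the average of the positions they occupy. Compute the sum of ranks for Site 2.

Sorted (descending): 13.71, 12.69, 12.03, 12.03, 12.03, 10.75
The 3 values of 12.03 occupy positions 3–5 → average rank 4.
Site 2 values → pooled ranks: 12.03→4, 12.03→4, 10.75→6, 12.69→2
Rank sum = 4 + 4 + 6 + 2 = 16

16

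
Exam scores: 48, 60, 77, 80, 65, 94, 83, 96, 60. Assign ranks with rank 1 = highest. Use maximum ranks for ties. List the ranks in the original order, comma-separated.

Sorted (descending): 96, 94, 83, 80, 77, 65, 60, 60, 48
The 2 values of 60 occupy positions 7–8 → each gets rank 8.

9, 8, 5, 4, 6, 2, 3, 1, 8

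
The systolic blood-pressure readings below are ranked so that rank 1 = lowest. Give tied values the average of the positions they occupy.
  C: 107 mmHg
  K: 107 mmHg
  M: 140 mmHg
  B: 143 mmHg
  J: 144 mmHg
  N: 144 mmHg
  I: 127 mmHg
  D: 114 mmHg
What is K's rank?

Sorted (ascending): 107, 107, 114, 127, 140, 143, 144, 144
The 2 values of 107 occupy positions 1–2 → average rank (1+2)/2 = 1.5.
The 2 values of 144 occupy positions 7–8 → average rank (7+8)/2 = 7.5.
K has value 107 mmHg → rank 1.5.

1.5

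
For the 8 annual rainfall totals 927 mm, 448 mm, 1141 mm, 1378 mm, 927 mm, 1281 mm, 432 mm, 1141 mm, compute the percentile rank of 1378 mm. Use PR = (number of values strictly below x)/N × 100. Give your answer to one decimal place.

87.5

N = 8.
Strictly below 1378: 7. Equal to 1378: 1.
PR = 7/8 × 100 = 87.5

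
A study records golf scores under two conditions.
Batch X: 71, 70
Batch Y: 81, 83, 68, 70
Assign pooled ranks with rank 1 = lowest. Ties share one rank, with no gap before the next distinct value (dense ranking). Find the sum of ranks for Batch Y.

12

Sorted (ascending): 68, 70, 70, 71, 81, 83
The 2 values of 70 share dense rank 2.
Remaining distinct values take the next consecutive integers.
Batch Y values → pooled ranks: 81→4, 83→5, 68→1, 70→2
Rank sum = 4 + 5 + 1 + 2 = 12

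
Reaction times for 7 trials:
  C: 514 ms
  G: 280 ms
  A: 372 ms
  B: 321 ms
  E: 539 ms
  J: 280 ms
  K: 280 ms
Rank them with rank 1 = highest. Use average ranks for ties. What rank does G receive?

6

Sorted (descending): 539, 514, 372, 321, 280, 280, 280
The 3 values of 280 occupy positions 5–7 → average rank 6.
G has value 280 ms → rank 6.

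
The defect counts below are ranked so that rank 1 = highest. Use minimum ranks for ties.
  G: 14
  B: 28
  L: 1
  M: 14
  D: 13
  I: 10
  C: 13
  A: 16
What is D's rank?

5

Sorted (descending): 28, 16, 14, 14, 13, 13, 10, 1
The 2 values of 14 occupy positions 3–4 → each gets rank 3.
The 2 values of 13 occupy positions 5–6 → each gets rank 5.
D has value 13 → rank 5.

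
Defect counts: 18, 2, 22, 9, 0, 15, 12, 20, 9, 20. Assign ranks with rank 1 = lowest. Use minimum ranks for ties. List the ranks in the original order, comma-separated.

7, 2, 10, 3, 1, 6, 5, 8, 3, 8

Sorted (ascending): 0, 2, 9, 9, 12, 15, 18, 20, 20, 22
The 2 values of 9 occupy positions 3–4 → each gets rank 3.
The 2 values of 20 occupy positions 8–9 → each gets rank 8.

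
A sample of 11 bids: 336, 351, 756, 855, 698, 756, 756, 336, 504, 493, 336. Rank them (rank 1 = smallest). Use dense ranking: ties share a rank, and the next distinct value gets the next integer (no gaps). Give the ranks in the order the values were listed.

1, 2, 6, 7, 5, 6, 6, 1, 4, 3, 1

Sorted (ascending): 336, 336, 336, 351, 493, 504, 698, 756, 756, 756, 855
The 3 values of 336 share dense rank 1.
The 3 values of 756 share dense rank 6.
Remaining distinct values take the next consecutive integers.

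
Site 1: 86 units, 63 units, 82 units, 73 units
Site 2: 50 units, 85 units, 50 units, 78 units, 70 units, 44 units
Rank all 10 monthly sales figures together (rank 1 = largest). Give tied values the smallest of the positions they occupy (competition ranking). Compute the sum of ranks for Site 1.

Sorted (descending): 86, 85, 82, 78, 73, 70, 63, 50, 50, 44
The 2 values of 50 occupy positions 8–9 → each gets rank 8.
Site 1 values → pooled ranks: 86→1, 63→7, 82→3, 73→5
Rank sum = 1 + 7 + 3 + 5 = 16

16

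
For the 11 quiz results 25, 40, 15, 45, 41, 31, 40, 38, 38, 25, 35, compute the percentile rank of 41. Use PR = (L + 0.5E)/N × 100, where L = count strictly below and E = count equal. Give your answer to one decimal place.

N = 11.
Strictly below 41: 9. Equal to 41: 1.
PR = (9 + 0.5·1)/11 × 100 = 86.4

86.4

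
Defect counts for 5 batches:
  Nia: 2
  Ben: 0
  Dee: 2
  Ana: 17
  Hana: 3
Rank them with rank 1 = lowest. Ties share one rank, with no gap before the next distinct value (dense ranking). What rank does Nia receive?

2

Sorted (ascending): 0, 2, 2, 3, 17
The 2 values of 2 share dense rank 2.
Remaining distinct values take the next consecutive integers.
Nia has value 2 → rank 2.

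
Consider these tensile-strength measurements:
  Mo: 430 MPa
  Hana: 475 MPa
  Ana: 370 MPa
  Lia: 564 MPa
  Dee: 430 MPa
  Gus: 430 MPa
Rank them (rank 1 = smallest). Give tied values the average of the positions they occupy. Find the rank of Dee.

3

Sorted (ascending): 370, 430, 430, 430, 475, 564
The 3 values of 430 occupy positions 2–4 → average rank 3.
Dee has value 430 MPa → rank 3.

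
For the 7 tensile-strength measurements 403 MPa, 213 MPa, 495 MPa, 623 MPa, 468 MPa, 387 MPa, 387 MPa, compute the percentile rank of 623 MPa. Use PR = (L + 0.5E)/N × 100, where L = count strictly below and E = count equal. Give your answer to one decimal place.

92.9

N = 7.
Strictly below 623: 6. Equal to 623: 1.
PR = (6 + 0.5·1)/7 × 100 = 92.9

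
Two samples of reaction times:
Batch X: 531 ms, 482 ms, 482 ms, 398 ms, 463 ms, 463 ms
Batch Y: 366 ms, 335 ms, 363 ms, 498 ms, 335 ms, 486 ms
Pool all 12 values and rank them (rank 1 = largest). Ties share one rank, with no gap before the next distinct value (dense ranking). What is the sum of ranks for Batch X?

25

Sorted (descending): 531, 498, 486, 482, 482, 463, 463, 398, 366, 363, 335, 335
The 2 values of 482 share dense rank 4.
The 2 values of 463 share dense rank 5.
The 2 values of 335 share dense rank 9.
Remaining distinct values take the next consecutive integers.
Batch X values → pooled ranks: 531→1, 482→4, 482→4, 398→6, 463→5, 463→5
Rank sum = 1 + 4 + 4 + 6 + 5 + 5 = 25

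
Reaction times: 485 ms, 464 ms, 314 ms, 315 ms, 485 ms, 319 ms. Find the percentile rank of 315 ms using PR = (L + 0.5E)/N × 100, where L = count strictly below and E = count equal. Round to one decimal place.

25.0

N = 6.
Strictly below 315: 1. Equal to 315: 1.
PR = (1 + 0.5·1)/6 × 100 = 25.0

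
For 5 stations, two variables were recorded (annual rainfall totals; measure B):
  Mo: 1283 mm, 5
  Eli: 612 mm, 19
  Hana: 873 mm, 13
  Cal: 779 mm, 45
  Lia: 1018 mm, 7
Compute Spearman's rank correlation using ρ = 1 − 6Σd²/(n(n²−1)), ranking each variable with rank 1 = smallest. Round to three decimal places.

-0.900

Ranks of variable 1: 5, 1, 3, 2, 4
Ranks of variable 2: 1, 4, 3, 5, 2
d = r₁ − r₂: 4, -3, 0, -3, 2
d²: 16, 9, 0, 9, 4; Σd² = 38
ρ = 1 − 6·38/(5·24) = 1 − 228/120 = -0.900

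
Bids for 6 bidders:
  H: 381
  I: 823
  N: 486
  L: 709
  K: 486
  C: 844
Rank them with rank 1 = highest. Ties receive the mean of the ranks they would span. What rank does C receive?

Sorted (descending): 844, 823, 709, 486, 486, 381
The 2 values of 486 occupy positions 4–5 → average rank (4+5)/2 = 4.5.
C has value 844 → rank 1.

1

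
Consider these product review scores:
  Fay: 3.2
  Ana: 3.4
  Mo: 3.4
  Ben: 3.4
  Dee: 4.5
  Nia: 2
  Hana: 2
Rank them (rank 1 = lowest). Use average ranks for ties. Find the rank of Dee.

Sorted (ascending): 2, 2, 3.2, 3.4, 3.4, 3.4, 4.5
The 2 values of 2 occupy positions 1–2 → average rank (1+2)/2 = 1.5.
The 3 values of 3.4 occupy positions 4–6 → average rank 5.
Dee has value 4.5 → rank 7.

7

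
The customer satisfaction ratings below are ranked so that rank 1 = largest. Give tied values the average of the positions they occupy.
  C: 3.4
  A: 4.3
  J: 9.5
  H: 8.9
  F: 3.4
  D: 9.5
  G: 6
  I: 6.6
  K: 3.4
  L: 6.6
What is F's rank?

Sorted (descending): 9.5, 9.5, 8.9, 6.6, 6.6, 6, 4.3, 3.4, 3.4, 3.4
The 2 values of 9.5 occupy positions 1–2 → average rank (1+2)/2 = 1.5.
The 2 values of 6.6 occupy positions 4–5 → average rank (4+5)/2 = 4.5.
The 3 values of 3.4 occupy positions 8–10 → average rank 9.
F has value 3.4 → rank 9.

9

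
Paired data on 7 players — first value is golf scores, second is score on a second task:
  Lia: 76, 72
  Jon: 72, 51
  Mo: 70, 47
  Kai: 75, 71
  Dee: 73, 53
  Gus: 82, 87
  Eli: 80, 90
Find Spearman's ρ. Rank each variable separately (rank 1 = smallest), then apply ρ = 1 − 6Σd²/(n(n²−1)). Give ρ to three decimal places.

0.964

Ranks of variable 1: 5, 2, 1, 4, 3, 7, 6
Ranks of variable 2: 5, 2, 1, 4, 3, 6, 7
d = r₁ − r₂: 0, 0, 0, 0, 0, 1, -1
d²: 0, 0, 0, 0, 0, 1, 1; Σd² = 2
ρ = 1 − 6·2/(7·48) = 1 − 12/336 = 0.964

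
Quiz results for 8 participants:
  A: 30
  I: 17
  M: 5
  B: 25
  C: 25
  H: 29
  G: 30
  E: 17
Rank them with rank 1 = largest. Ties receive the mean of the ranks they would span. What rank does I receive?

Sorted (descending): 30, 30, 29, 25, 25, 17, 17, 5
The 2 values of 30 occupy positions 1–2 → average rank (1+2)/2 = 1.5.
The 2 values of 25 occupy positions 4–5 → average rank (4+5)/2 = 4.5.
The 2 values of 17 occupy positions 6–7 → average rank (6+7)/2 = 6.5.
I has value 17 → rank 6.5.

6.5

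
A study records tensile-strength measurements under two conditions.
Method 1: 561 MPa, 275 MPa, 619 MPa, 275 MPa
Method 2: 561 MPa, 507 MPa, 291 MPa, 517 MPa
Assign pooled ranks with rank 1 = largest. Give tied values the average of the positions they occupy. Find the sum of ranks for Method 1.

Sorted (descending): 619, 561, 561, 517, 507, 291, 275, 275
The 2 values of 561 occupy positions 2–3 → average rank (2+3)/2 = 2.5.
The 2 values of 275 occupy positions 7–8 → average rank (7+8)/2 = 7.5.
Method 1 values → pooled ranks: 561→2.5, 275→7.5, 619→1, 275→7.5
Rank sum = 2.5 + 7.5 + 1 + 7.5 = 18.5

18.5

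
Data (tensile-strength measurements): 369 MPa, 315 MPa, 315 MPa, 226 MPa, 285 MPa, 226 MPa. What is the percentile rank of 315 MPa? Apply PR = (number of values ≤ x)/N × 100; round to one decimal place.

83.3

N = 6.
Strictly below 315: 3. Equal to 315: 2.
PR = 5/6 × 100 = 83.3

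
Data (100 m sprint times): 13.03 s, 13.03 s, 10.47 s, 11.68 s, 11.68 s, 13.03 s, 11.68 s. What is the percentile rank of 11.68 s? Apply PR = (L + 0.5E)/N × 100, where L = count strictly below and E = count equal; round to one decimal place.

35.7

N = 7.
Strictly below 11.68: 1. Equal to 11.68: 3.
PR = (1 + 0.5·3)/7 × 100 = 35.7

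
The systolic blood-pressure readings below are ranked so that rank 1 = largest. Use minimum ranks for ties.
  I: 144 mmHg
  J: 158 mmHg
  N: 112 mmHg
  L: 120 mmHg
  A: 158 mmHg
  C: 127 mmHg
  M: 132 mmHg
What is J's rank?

Sorted (descending): 158, 158, 144, 132, 127, 120, 112
The 2 values of 158 occupy positions 1–2 → each gets rank 1.
J has value 158 mmHg → rank 1.

1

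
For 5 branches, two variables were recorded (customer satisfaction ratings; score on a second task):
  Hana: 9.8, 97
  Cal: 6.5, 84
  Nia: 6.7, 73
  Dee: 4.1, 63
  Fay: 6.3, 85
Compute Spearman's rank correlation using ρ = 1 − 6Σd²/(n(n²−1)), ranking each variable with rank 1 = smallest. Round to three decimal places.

0.600

Ranks of variable 1: 5, 3, 4, 1, 2
Ranks of variable 2: 5, 3, 2, 1, 4
d = r₁ − r₂: 0, 0, 2, 0, -2
d²: 0, 0, 4, 0, 4; Σd² = 8
ρ = 1 − 6·8/(5·24) = 1 − 48/120 = 0.600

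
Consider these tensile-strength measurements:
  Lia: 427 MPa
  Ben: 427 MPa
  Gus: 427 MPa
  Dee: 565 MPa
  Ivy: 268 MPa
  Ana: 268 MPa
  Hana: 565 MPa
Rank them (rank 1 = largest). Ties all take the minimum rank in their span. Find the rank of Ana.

Sorted (descending): 565, 565, 427, 427, 427, 268, 268
The 2 values of 565 occupy positions 1–2 → each gets rank 1.
The 3 values of 427 occupy positions 3–5 → each gets rank 3.
The 2 values of 268 occupy positions 6–7 → each gets rank 6.
Ana has value 268 MPa → rank 6.

6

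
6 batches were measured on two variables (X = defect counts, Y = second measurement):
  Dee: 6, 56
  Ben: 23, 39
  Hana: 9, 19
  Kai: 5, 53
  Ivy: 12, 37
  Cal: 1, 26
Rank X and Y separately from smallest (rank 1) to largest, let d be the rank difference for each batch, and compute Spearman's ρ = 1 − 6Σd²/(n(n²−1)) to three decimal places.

Ranks of variable 1: 3, 6, 4, 2, 5, 1
Ranks of variable 2: 6, 4, 1, 5, 3, 2
d = r₁ − r₂: -3, 2, 3, -3, 2, -1
d²: 9, 4, 9, 9, 4, 1; Σd² = 36
ρ = 1 − 6·36/(6·35) = 1 − 216/210 = -0.029

-0.029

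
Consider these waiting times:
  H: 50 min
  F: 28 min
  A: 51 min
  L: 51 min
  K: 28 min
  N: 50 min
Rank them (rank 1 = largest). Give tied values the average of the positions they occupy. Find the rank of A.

Sorted (descending): 51, 51, 50, 50, 28, 28
The 2 values of 51 occupy positions 1–2 → average rank (1+2)/2 = 1.5.
The 2 values of 50 occupy positions 3–4 → average rank (3+4)/2 = 3.5.
The 2 values of 28 occupy positions 5–6 → average rank (5+6)/2 = 5.5.
A has value 51 min → rank 1.5.

1.5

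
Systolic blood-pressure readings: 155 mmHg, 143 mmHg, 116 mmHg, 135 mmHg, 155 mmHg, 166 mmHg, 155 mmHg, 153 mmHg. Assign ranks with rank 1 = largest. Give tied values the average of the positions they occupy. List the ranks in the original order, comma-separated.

Sorted (descending): 166, 155, 155, 155, 153, 143, 135, 116
The 3 values of 155 occupy positions 2–4 → average rank 3.

3, 6, 8, 7, 3, 1, 3, 5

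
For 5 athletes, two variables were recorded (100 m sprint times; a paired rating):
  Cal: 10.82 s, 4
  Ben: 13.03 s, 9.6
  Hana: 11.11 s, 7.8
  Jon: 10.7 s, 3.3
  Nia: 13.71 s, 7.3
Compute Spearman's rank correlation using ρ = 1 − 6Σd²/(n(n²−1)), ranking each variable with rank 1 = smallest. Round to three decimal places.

0.700

Ranks of variable 1: 2, 4, 3, 1, 5
Ranks of variable 2: 2, 5, 4, 1, 3
d = r₁ − r₂: 0, -1, -1, 0, 2
d²: 0, 1, 1, 0, 4; Σd² = 6
ρ = 1 − 6·6/(5·24) = 1 − 36/120 = 0.700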